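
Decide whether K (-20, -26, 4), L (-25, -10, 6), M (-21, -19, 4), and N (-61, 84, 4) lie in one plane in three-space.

With K as base: KL = (-5, 16, 2), KM = (-1, 7, 0), KN = (-41, 110, 0).
KM × KN = (0, 0, 177).
KL · (KM × KN) = 354.
Since 354 ≠ 0, the four points are not coplanar.

No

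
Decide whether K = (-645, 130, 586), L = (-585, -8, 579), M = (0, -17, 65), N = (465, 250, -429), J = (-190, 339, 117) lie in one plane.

No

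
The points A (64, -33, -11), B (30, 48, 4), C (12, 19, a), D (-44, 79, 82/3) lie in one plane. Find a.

Normal to plane ABD: n = (1425, -950/3, 4940); plane equation n·P = 47310.
Requiring n·C = 47310: (4940)a + (33250/3) = 47310.
So a = 22/3.

22/3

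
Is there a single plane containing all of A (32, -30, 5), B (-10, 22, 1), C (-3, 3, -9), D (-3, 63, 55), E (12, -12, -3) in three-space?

No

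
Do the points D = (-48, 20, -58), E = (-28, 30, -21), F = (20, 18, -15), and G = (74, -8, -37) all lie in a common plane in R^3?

Yes

The four points are coplanar iff the 3×3 determinant with rows DE, DF, DG is zero.
Rows: (20, 10, 37), (68, -2, 43), (122, -28, 21).
Expanding along the first row: (20)(1162) − (10)(-3818) + (37)(-1660) = 0.
Zero determinant ⇒ coplanar.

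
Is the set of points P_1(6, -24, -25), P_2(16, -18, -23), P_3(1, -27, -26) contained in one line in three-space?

Yes

P_1P_2 = (10, 6, 2), P_1P_3 = (-5, -3, -1).
P_1P_2 × P_1P_3 = (0, 0, 0).
The cross product vanishes, so the three points are collinear.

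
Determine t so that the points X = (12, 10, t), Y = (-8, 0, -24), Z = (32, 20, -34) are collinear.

Direction YZ = (40, 20, -10). From the x-coordinate of X, the parameter along the line is τ = (12 − (-8))/40 = 1/2.
Then t = (-24) + 1/2·(-10) = -29.

-29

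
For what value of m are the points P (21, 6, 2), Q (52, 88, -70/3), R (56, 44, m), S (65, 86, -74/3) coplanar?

Coplanarity ⇔ det[PQ; PR; PS] = 0.
Expanding, this is linear in m: (1128)m + (14288) = 0.
So m = -38/3.

-38/3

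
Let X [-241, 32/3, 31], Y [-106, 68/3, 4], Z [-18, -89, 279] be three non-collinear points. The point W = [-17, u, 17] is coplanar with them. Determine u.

18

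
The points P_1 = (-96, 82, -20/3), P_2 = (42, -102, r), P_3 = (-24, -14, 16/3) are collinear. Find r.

Direction P_1P_3 = (72, -96, 12). From the x-coordinate of P_2, the parameter along the line is τ = (42 − (-96))/72 = 23/12.
Then r = (-20/3) + 23/12·(12) = 49/3.

49/3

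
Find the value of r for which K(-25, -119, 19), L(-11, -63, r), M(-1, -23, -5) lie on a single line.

Collinearity requires KL × KM = 0; each component is linear in r.
The x-component gives (-96)r + (480) = 0, so r = 5.
The remaining components then also vanish.

5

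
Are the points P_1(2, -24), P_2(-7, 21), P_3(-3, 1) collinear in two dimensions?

P_1P_2 = (-9, 45), P_1P_3 = (-5, 25).
Checking proportionality: P_1P_3 = 5/9·P_1P_2, so the vectors are parallel and the points are collinear.

Yes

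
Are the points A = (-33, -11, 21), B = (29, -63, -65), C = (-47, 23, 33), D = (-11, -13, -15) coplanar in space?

A normal to the plane through A, B, C is n = AB × AC = (2300, 460, 1380).
The plane has equation n·P = -51980. For D: n·D = -51980.
Equal, so D lies in the plane and all four are coplanar.

Yes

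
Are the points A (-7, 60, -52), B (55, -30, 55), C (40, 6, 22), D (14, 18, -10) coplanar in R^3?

Yes

The four points are coplanar iff the 3×3 determinant with rows AB, AC, AD is zero.
Rows: (62, -90, 107), (47, -54, 74), (21, -42, 42).
Expanding along the first row: (62)(840) − (-90)(420) + (107)(-840) = 0.
Zero determinant ⇒ coplanar.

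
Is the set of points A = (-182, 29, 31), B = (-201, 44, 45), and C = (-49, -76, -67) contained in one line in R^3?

Yes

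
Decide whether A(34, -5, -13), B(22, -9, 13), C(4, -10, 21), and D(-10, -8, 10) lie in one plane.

Yes

With A as base: AB = (-12, -4, 26), AC = (-30, -5, 34), AD = (-44, -3, 23).
AC × AD = (-13, -806, -130).
AB · (AC × AD) = 0.
The scalar triple product vanishes, so the four points are coplanar.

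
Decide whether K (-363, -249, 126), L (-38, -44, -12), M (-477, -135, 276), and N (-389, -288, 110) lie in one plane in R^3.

A normal to the plane through K, L, M is n = KL × KM = (46482, -33018, 60420).
The plane has equation n·P = -1038564. For N: n·N = -1926114.
-1926114 ≠ -1038564, so N is off the plane.

No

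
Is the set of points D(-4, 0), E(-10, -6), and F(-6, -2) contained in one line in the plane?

Yes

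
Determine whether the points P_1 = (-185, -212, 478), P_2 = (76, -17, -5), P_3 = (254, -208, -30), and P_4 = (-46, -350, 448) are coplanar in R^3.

Yes

With P_1 as base: P_1P_2 = (261, 195, -483), P_1P_3 = (439, 4, -508), P_1P_4 = (139, -138, -30).
P_1P_3 × P_1P_4 = (-70224, -57442, -61138).
P_1P_2 · (P_1P_3 × P_1P_4) = 0.
The scalar triple product vanishes, so the four points are coplanar.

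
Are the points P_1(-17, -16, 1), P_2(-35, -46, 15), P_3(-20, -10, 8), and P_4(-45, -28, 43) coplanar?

No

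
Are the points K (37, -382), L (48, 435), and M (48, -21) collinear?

KL = (11, 817), KM = (11, 361).
det[KL; KM] = (11)(361) − (817)(11) = -5016.
The determinant is nonzero, so they are not collinear.

No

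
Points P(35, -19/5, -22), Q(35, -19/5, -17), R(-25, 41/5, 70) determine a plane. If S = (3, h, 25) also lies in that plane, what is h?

The plane through P, Q, R has equation −60x − 300y = -960.
Substituting S: (-300)h + (-180) = -960, so h = 13/5.

13/5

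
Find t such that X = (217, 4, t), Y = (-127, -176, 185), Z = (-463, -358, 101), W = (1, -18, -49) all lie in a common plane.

The points are coplanar iff XY · (XZ × XW) = 0.
Expanding, this is linear in t: (29792)t + (-8639680) = 0.
So t = 290.

290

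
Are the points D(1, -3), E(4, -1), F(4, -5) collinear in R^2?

No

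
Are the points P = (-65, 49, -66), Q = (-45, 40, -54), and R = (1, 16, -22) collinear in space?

No

PQ = (20, -9, 12), PR = (66, -33, 44).
Comparing components 3 and 1: (12)(66) − (20)(44) = -88 ≠ 0, so PQ and PR are not parallel and the points are not collinear.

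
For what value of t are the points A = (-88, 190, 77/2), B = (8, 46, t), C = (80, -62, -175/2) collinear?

Direction AC = (168, -252, -126). From the x-coordinate of B, the parameter along the line is τ = (8 − (-88))/168 = 4/7.
Then t = 77/2 + 4/7·(-126) = -67/2.

-67/2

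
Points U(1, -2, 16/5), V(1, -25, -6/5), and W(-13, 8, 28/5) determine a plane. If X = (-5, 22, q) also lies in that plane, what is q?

8

The plane through U, V, W has equation −(56/5)x + (308/5)y − 322z = -5824/5.
Substituting X: (-322)q + (7056/5) = -5824/5, so q = 8.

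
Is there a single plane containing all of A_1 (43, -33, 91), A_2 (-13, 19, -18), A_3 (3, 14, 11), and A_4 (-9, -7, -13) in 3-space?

No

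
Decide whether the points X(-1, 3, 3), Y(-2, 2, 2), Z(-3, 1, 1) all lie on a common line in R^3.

XY = (-1, -1, -1), XZ = (-2, -2, -2).
Each component of XZ is 2 times the corresponding component of XY, so XZ = 2·XY and the points are collinear.

Yes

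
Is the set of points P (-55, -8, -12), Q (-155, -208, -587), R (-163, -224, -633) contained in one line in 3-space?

PQ = (-100, -200, -575), PR = (-108, -216, -621).
PQ × PR = (0, 0, 0).
The cross product vanishes, so the three points are collinear.

Yes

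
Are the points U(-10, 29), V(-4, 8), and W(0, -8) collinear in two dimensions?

UV = (6, -21), UW = (10, -37).
Twice the signed area of △UVW is (6)(-37) − (-21)(10) = -12.
The area is nonzero, so the three points are not collinear.

No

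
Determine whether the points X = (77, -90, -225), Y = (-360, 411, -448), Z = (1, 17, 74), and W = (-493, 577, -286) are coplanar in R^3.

Yes

With X as base: XY = (-437, 501, -223), XZ = (-76, 107, 299), XW = (-570, 667, -61).
XZ × XW = (-205960, -175066, 10298).
XY · (XZ × XW) = 0.
The scalar triple product vanishes, so the four points are coplanar.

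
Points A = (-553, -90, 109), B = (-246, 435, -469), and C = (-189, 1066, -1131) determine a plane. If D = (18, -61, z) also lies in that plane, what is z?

19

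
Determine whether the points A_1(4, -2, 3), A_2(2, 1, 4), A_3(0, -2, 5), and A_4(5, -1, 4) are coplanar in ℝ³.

No

A normal to the plane through A_1, A_2, A_3 is n = A_1A_2 × A_1A_3 = (6, 0, 12).
The plane has equation n·P = 60. For A_4: n·A_4 = 78.
78 ≠ 60, so A_4 is off the plane.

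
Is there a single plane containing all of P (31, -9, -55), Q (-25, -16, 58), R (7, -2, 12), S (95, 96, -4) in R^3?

Yes

A normal to the plane through P, Q, R is n = PQ × PR = (-1260, 1040, -560).
The plane has equation n·X = -17620. For S: n·S = -17620.
Equal, so S lies in the plane and all four are coplanar.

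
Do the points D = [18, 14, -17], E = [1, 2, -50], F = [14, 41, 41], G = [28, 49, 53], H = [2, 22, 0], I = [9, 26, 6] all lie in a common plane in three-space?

No

The plane through D, E, F has normal n = DE × DF = (195, 1118, -507) and equation n·P = 27781.
Checking the remaining points: n·G = 33371, n·H = 24986, n·I = 27781.
Since n·G = 33371 ≠ 27781, G is off the plane and the points are not all coplanar.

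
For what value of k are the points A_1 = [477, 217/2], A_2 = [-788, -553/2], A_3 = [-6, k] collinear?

-77/2

Collinearity: (A_3 − A_1) must be parallel to (A_2 − A_1) = (-1265, -385).
Cross-multiplying the components: (k − 217/2)·(-1265) = (-483)·(-385).
Solving gives k = -77/2.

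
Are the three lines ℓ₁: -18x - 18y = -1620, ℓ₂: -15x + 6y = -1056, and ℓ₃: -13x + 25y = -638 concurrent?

Yes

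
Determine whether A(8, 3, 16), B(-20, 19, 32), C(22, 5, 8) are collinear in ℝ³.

No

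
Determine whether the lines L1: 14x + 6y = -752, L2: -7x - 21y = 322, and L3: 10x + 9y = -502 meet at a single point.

Intersecting L1 and L2: solving the 2×2 system gives (x, y) = (-55, 3).
Substitute into L3: (10)(-55) + (9)(3) = -523.
But L3 requires -502 ≠ -523, so the three lines have no common point.

No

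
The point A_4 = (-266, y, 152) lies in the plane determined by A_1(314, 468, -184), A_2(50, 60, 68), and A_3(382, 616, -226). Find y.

The plane through A_1, A_2, A_3 has equation −20160x + 6048y − 11328z = -1415424.
Substituting A_4: (6048)y + (3640704) = -1415424, so y = -836.

-836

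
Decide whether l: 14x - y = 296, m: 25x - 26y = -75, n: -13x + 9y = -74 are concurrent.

No

Lines aᵢx + bᵢy = cᵢ with pairwise distinct directions are concurrent exactly when det[aᵢ bᵢ cᵢ] = 0.
Here the determinant is 113.
Nonzero, so no common point exists.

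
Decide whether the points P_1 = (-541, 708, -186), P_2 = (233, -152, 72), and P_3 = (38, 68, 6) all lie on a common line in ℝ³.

P_1P_2 = (774, -860, 258), P_1P_3 = (579, -640, 192).
Comparing components 3 and 1: (258)(579) − (774)(192) = 774 ≠ 0, so P_1P_2 and P_1P_3 are not parallel and the points are not collinear.

No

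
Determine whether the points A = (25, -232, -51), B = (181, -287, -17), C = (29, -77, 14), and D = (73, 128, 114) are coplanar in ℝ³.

Yes

A normal to the plane through A, B, C is n = AB × AC = (-8845, -10004, 24400).
The plane has equation n·P = 855403. For D: n·D = 855403.
Equal, so D lies in the plane and all four are coplanar.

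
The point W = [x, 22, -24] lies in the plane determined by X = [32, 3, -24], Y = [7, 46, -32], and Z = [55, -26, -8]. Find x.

A normal to the plane is n = XY × XZ = (456, 216, -264).
W lies in the plane iff n · XW = 0.
This gives (456)x + (-10488) = 0, so x = 23.

23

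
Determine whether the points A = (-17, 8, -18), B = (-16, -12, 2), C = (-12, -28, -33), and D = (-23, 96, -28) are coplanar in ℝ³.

The four points are coplanar iff the 3×3 determinant with rows AB, AC, AD is zero.
Rows: (1, -20, 20), (5, -36, -15), (-6, 88, -10).
Expanding along the first row: (1)(1680) − (-20)(-140) + (20)(224) = 3360.
Nonzero ⇒ not coplanar.

No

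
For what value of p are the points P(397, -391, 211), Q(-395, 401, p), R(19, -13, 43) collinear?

Collinearity requires PQ × PR = 0; each component is linear in p.
The x-component gives (-378)p + (-53298) = 0, so p = -141.
The remaining components then also vanish.

-141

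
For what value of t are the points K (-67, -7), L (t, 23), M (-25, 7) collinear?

23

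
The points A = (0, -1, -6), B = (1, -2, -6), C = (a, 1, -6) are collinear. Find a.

Collinearity requires AB × AC = 0; each component is linear in a.
The z-component gives (1)a + (2) = 0, so a = -2.
The remaining components then also vanish.

-2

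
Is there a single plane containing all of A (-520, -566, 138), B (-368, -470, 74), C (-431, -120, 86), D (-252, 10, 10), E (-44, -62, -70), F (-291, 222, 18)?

The plane through A, B, C has normal n = AB × AC = (23552, 2208, 59248) and equation n·P = -5320544.
Checking the remaining points: n·D = -5320544, n·E = -5320544, n·F = -5296992.
Since n·F = -5296992 ≠ -5320544, F is off the plane and the points are not all coplanar.

No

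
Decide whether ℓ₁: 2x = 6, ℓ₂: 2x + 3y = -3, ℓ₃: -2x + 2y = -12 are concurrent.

Intersecting ℓ₁ and ℓ₂: solving the 2×2 system gives (x, y) = (3, -3).
Substitute into ℓ₃: (-2)(3) + (2)(-3) = -12.
This equals -12, so (3, -3) lies on all three lines and they are concurrent.

Yes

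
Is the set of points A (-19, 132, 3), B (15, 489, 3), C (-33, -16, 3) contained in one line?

No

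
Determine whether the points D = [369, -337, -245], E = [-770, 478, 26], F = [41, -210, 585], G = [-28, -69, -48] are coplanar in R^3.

No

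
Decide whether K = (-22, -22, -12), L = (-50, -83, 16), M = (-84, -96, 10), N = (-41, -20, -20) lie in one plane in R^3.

A normal to the plane through K, L, M is n = KL × KM = (730, -1120, -1710).
The plane has equation n·P = 29100. For N: n·N = 26670.
26670 ≠ 29100, so N is off the plane.

No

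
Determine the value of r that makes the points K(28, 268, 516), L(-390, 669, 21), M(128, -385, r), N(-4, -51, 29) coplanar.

The points are coplanar iff KL · (KM × KN) = 0.
Expanding, this is linear in r: (-146174)r + (-11840094) = 0.
So r = -81.

-81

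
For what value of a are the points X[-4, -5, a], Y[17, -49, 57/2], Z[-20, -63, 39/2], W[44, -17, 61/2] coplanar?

The points are coplanar iff XY · (XZ × XW) = 0.
Expanding, this is linear in a: (806)a + (-10075) = 0.
So a = 25/2.

25/2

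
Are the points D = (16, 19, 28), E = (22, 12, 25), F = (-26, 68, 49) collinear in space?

DE = (6, -7, -3), DF = (-42, 49, 21).
DE × DF = (0, 0, 0).
The cross product vanishes, so the three points are collinear.

Yes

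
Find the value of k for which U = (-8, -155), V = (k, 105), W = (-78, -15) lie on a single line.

Collinearity: (V − U) must be parallel to (W − U) = (-70, 140).
Cross-multiplying the components: (k − (-8))·(140) = (260)·(-70).
Solving gives k = -138.

-138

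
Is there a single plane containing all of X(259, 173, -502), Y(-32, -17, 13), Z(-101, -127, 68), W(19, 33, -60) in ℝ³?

Yes

The four points are coplanar iff the 3×3 determinant with rows XY, XZ, XW is zero.
Rows: (-291, -190, 515), (-360, -300, 570), (-240, -140, 442).
Expanding along the first row: (-291)(-52800) − (-190)(-22320) + (515)(-21600) = 0.
Zero determinant ⇒ coplanar.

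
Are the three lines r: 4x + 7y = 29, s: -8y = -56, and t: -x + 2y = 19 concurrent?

Intersecting r and s: solving the 2×2 system gives (x, y) = (-5, 7).
Substitute into t: (-1)(-5) + (2)(7) = 19.
This equals 19, so (-5, 7) lies on all three lines and they are concurrent.

Yes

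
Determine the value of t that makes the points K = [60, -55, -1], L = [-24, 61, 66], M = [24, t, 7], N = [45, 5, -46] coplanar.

9

Coplanarity ⇔ det[KL; KM; KN] = 0.
Expanding, this is linear in t: (4785)t + (-43065) = 0.
So t = 9.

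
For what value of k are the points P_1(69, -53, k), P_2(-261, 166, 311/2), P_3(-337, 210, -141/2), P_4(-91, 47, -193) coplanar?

-23

Coplanarity ⇔ det[P_1P_2; P_1P_3; P_1P_4] = 0.
Expanding, this is linear in k: (-1564)k + (-35972) = 0.
So k = -23.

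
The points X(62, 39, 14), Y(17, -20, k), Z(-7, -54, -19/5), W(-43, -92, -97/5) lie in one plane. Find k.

7/5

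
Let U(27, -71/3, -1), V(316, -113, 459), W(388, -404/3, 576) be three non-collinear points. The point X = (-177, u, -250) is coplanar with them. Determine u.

A normal to the plane is n = UV × UW = (-1456/3, -693, 511/3).
X lies in the plane iff n · UX = 0.
This gives (-693)u + (40194) = 0, so u = 58.

58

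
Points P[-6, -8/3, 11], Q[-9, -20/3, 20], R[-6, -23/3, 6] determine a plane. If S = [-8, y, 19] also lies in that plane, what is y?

-10/3

Coplanarity requires PQ · (PR × PS) = 0.
PQ = (-3, -4, 9), PR = (0, -5, -5); the triple product is linear in y with coefficient -15 and constant term -50.
Setting it to zero: y = -10/3.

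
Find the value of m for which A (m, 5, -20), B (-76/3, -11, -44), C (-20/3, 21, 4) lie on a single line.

Direction BC = (56/3, 32, 48). From the y-coordinate of A, the parameter along the line is τ = (5 − (-11))/32 = 1/2.
Then m = (-76/3) + 1/2·(56/3) = -16.

-16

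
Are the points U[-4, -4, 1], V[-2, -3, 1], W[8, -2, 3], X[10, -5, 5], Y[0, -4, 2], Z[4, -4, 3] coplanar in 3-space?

The plane through U, V, W has normal n = UV × UW = (2, -4, -8) and equation n·P = 0.
Checking the remaining points: n·X = 0, n·Y = 0, n·Z = 0.
All equal 0, so all 6 points lie in one plane.

Yes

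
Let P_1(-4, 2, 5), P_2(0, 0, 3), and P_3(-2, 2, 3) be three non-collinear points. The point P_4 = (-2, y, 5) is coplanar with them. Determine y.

Coplanarity requires P_1P_2 · (P_1P_3 × P_1P_4) = 0.
P_1P_2 = (4, -2, -2), P_1P_3 = (2, 0, -2); the triple product is linear in y with coefficient 4 and constant term 0.
Setting it to zero: y = 0.

0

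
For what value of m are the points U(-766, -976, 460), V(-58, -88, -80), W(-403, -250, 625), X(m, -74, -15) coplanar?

-73

Coplanarity ⇔ det[UV; UW; UX] = 0.
Expanding, this is linear in m: (538560)m + (39314880) = 0.
So m = -73.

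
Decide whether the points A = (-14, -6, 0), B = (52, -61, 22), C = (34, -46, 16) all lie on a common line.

Yes

AB = (66, -55, 22), AC = (48, -40, 16).
AB × AC = (0, 0, 0).
The cross product vanishes, so the three points are collinear.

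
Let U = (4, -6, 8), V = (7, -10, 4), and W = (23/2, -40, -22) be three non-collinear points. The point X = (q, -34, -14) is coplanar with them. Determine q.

A normal to the plane is n = UV × UW = (-16, 60, -72).
X lies in the plane iff n · UX = 0.
This gives (-16)q + (-32) = 0, so q = -2.

-2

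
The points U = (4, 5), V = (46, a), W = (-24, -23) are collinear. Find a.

47

The three points are collinear iff det[UV; UW] = 0.
This determinant is linear in a: (28)a + (-1316) = 0, so a = 47.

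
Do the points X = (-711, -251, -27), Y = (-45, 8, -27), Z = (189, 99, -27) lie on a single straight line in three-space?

Yes

XY = (666, 259, 0), XZ = (900, 350, 0).
Each component of XZ is 50/37 times the corresponding component of XY, so XZ = 50/37·XY and the points are collinear.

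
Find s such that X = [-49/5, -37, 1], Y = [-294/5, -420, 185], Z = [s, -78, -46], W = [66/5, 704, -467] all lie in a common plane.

Normal to plane XYW: n = (42900, -18700, -27500); plane equation n·P = 243980.
Requiring n·Z = 243980: (42900)s + (2723600) = 243980.
So s = -289/5.

-289/5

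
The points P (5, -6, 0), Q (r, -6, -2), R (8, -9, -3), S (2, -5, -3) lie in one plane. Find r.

4

Normal to plane PRS: n = (12, 18, -6); plane equation n·X = -48.
Requiring n·Q = -48: (12)r + (-96) = -48.
So r = 4.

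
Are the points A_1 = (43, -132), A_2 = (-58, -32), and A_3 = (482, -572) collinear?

No

A_1A_2 = (-101, 100), A_1A_3 = (439, -440).
If collinear, A_1A_3 would be a scalar multiple of A_1A_2. But (-101)·(-440) ≠ (100)·(439) (difference 540), so they are not parallel; the points are not collinear.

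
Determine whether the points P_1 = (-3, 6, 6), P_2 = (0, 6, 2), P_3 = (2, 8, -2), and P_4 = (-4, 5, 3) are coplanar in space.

No

A normal to the plane through P_1, P_2, P_3 is n = P_1P_2 × P_1P_3 = (8, 4, 6).
The plane has equation n·P = 36. For P_4: n·P_4 = 6.
6 ≠ 36, so P_4 is off the plane.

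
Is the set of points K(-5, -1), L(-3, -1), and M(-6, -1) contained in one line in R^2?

Yes

KL = (2, 0), KM = (-1, 0).
Twice the signed area of △KLM is (2)(0) − (0)(-1) = 0.
The triangle is degenerate (zero area), so the points are collinear.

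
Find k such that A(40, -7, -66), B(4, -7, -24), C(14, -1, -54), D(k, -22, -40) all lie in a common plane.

57

The points are coplanar iff AB · (AC × AD) = 0.
Expanding, this is linear in k: (-252)k + (14364) = 0.
So k = 57.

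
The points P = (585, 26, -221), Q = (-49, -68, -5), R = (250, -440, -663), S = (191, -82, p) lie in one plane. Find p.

Coplanarity ⇔ det[PQ; PR; PS] = 0.
Expanding, this is linear in p: (263954)p + (40384962) = 0.
So p = -153.

-153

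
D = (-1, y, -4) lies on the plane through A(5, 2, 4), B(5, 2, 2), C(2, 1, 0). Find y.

0

A normal to the plane is n = AB × AC = (-2, 6, 0).
D lies in the plane iff n · AD = 0.
This gives (6)y + (0) = 0, so y = 0.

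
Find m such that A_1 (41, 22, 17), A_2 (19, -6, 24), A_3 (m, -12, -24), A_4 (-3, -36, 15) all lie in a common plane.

Normal to plane A_1A_2A_4: n = (462, -352, 44); plane equation n·P = 11946.
Requiring n·A_3 = 11946: (462)m + (3168) = 11946.
So m = 19.

19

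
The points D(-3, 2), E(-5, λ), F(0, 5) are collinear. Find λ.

0

The three points are collinear iff det[DE; DF] = 0.
This determinant is linear in λ: (-3)λ + (0) = 0, so λ = 0.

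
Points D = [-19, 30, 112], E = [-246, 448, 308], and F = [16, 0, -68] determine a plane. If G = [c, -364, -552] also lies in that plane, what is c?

249

A normal to the plane is n = DE × DF = (-69360, -34000, -7820).
G lies in the plane iff n · DG = 0.
This gives (-69360)c + (17270640) = 0, so c = 249.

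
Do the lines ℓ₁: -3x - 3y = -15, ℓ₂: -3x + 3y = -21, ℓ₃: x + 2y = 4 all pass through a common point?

Yes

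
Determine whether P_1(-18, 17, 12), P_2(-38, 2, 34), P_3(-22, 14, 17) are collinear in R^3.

No

P_1P_2 = (-20, -15, 22), P_1P_3 = (-4, -3, 5).
P_1P_2 × P_1P_3 = (-9, 12, 0).
The cross product is nonzero, so the points do not lie on one line.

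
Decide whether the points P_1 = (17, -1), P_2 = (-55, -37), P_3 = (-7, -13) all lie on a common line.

P_1P_2 = (-72, -36), P_1P_3 = (-24, -12).
det[P_1P_2; P_1P_3] = (-72)(-12) − (-36)(-24) = 0.
The determinant is zero, so the points are collinear.

Yes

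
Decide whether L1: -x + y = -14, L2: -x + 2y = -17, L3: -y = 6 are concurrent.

No

Lines aᵢx + bᵢy = cᵢ with pairwise distinct directions are concurrent exactly when det[aᵢ bᵢ cᵢ] = 0.
Here the determinant is -3.
Nonzero, so no common point exists.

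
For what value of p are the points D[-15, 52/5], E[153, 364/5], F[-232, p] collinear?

The three points are collinear iff det[DE; DF] = 0.
This determinant is linear in p: (168)p + (58968/5) = 0, so p = -351/5.

-351/5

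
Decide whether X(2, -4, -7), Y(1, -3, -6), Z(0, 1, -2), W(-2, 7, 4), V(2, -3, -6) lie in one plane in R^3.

The plane through X, Y, Z has normal n = XY × XZ = (0, 3, -3) and equation n·P = 9.
Checking the remaining points: n·W = 9, n·V = 9.
All equal 9, so all 5 points lie in one plane.

Yes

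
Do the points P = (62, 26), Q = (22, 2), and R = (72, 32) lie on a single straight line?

PQ = (-40, -24), PR = (10, 6).
Checking proportionality: PR = -1/4·PQ, so the vectors are parallel and the points are collinear.

Yes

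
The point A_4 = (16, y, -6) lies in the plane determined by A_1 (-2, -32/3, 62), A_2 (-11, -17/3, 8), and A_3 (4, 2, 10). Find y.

The plane through A_1, A_2, A_3 has equation 424x − 792y − 144z = -1328.
Substituting A_4: (-792)y + (7648) = -1328, so y = 34/3.

34/3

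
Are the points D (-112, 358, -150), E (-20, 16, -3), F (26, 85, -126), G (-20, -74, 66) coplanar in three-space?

With D as base: DE = (92, -342, 147), DF = (138, -273, 24), DG = (92, -432, 216).
DF × DG = (-48600, -27600, -34500).
DE · (DF × DG) = -103500.
Since -103500 ≠ 0, the four points are not coplanar.

No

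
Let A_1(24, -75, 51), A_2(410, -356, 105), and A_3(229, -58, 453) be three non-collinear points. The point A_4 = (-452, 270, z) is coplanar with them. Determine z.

A normal to the plane is n = A_1A_2 × A_1A_3 = (-113880, -144102, 64167).
A_4 lies in the plane iff n · A_1A_4 = 0.
This gives (64167)z + (1219173) = 0, so z = -19.

-19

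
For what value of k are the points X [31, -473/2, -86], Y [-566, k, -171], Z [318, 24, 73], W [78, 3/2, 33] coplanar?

-262

Normal to plane XZW: n = (-13685/2, -26680, 112125/2); plane equation n·P = 2552655/2.
Requiring n·Y = 2552655/2: (-26680)k + (-11427665/2) = 2552655/2.
So k = -262.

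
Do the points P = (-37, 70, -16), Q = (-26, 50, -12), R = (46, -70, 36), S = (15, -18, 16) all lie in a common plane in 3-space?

With P as base: PQ = (11, -20, 4), PR = (83, -140, 52), PS = (52, -88, 32).
PR × PS = (96, 48, -24).
PQ · (PR × PS) = 0.
The scalar triple product vanishes, so the four points are coplanar.

Yes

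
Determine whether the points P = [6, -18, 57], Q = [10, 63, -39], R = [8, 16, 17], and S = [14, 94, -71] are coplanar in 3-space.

The four points are coplanar iff the 3×3 determinant with rows PQ, PR, PS is zero.
Rows: (4, 81, -96), (2, 34, -40), (8, 112, -128).
Expanding along the first row: (4)(128) − (81)(64) + (-96)(-48) = -64.
Nonzero ⇒ not coplanar.

No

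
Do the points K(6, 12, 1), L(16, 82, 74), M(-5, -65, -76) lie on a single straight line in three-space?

KL = (10, 70, 73), KM = (-11, -77, -77).
Comparing components 2 and 3: (70)(-77) − (73)(-77) = 231 ≠ 0, so KL and KM are not parallel and the points are not collinear.

No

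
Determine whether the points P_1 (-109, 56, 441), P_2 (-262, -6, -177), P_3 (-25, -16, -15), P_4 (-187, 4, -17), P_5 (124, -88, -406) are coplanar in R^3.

The plane through P_1, P_2, P_3 has normal n = P_1P_2 × P_1P_3 = (-16224, -121680, 16224) and equation n·P = 2109120.
Checking the remaining points: n·P_4 = 2271360, n·P_5 = 2109120.
Since n·P_4 = 2271360 ≠ 2109120, P_4 is off the plane and the points are not all coplanar.

No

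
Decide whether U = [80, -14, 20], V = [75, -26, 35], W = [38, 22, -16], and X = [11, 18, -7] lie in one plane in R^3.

Yes

A normal to the plane through U, V, W is n = UV × UW = (-108, -810, -684).
The plane has equation n·P = -10980. For X: n·X = -10980.
Equal, so X lies in the plane and all four are coplanar.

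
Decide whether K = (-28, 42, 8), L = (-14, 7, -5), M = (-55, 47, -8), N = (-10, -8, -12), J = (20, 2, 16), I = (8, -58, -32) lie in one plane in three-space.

Yes

The plane through K, L, M has normal n = KL × KM = (625, 575, -875) and equation n·P = -350.
Checking the remaining points: n·N = -350, n·J = -350, n·I = -350.
All equal -350, so all 6 points lie in one plane.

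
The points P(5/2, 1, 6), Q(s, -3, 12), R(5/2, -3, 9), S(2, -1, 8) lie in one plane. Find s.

-1/2

The points are coplanar iff PQ · (PR × PS) = 0.
Expanding, this is linear in s: (-2)s + (-1) = 0.
So s = -1/2.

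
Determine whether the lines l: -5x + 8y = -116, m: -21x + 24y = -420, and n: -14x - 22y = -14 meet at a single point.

Yes

Intersecting l and m: solving the 2×2 system gives (x, y) = (12, -7).
Substitute into n: (-14)(12) + (-22)(-7) = -14.
This equals -14, so (12, -7) lies on all three lines and they are concurrent.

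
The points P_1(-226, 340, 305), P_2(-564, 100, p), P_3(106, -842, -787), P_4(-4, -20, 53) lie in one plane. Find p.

-187

Normal to plane P_1P_3P_4: n = (-95256, -158760, 142884); plane equation n·P = 11129076.
Requiring n·P_2 = 11129076: (142884)p + (37848384) = 11129076.
So p = -187.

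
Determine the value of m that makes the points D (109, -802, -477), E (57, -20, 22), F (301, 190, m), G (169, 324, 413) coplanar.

484

Coplanarity ⇔ det[DE; DF; DG] = 0.
Expanding, this is linear in m: (105472)m + (-51048448) = 0.
So m = 484.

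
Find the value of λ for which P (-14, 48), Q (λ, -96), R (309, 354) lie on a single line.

-166

The three points are collinear iff det[PQ; PR] = 0.
This determinant is linear in λ: (306)λ + (50796) = 0, so λ = -166.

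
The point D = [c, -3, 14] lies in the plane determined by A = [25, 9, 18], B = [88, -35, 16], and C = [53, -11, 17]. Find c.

A normal to the plane is n = AB × AC = (4, 7, -28).
D lies in the plane iff n · AD = 0.
This gives (4)c + (-72) = 0, so c = 18.

18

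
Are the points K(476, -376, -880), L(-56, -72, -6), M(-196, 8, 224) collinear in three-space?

KL = (-532, 304, 874), KM = (-672, 384, 1104).
KL × KM = (0, 0, 0).
The cross product vanishes, so the three points are collinear.

Yes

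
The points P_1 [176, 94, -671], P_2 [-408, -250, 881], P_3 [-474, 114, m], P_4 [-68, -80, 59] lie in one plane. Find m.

Coplanarity ⇔ det[P_1P_2; P_1P_3; P_1P_4] = 0.
Expanding, this is linear in m: (-17680)m + (-512720) = 0.
So m = -29.

-29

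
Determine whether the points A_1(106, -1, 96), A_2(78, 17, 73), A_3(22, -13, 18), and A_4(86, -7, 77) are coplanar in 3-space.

With A_1 as base: A_1A_2 = (-28, 18, -23), A_1A_3 = (-84, -12, -78), A_1A_4 = (-20, -6, -19).
A_1A_3 × A_1A_4 = (-240, -36, 264).
A_1A_2 · (A_1A_3 × A_1A_4) = 0.
The scalar triple product vanishes, so the four points are coplanar.

Yes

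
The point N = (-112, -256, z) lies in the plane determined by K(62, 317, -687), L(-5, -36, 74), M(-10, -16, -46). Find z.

-22

Coplanarity requires KL · (KM × KN) = 0.
KL = (-67, -353, 761), KM = (-72, -333, 641); the triple product is linear in z with coefficient -3105 and constant term -68310.
Setting it to zero: z = -22.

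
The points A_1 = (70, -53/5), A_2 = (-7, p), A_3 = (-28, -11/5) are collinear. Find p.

-4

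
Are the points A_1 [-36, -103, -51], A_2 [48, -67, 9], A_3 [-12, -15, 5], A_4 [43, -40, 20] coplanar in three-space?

Yes

A normal to the plane through A_1, A_2, A_3 is n = A_1A_2 × A_1A_3 = (-3264, -3264, 6528).
The plane has equation n·P = 120768. For A_4: n·A_4 = 120768.
Equal, so A_4 lies in the plane and all four are coplanar.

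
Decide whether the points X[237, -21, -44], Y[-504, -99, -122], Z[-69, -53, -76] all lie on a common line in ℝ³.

No

XY = (-741, -78, -78), XZ = (-306, -32, -32).
XY × XZ = (0, 156, -156).
The cross product is nonzero, so the points do not lie on one line.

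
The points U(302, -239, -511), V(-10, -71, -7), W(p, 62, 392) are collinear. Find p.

-257

Collinearity requires UV × UW = 0; each component is linear in p.
The y-component gives (504)p + (129528) = 0, so p = -257.
The remaining components then also vanish.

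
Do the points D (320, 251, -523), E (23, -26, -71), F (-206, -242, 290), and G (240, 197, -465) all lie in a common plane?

No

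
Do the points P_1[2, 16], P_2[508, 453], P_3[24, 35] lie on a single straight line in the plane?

Yes

P_1P_2 = (506, 437), P_1P_3 = (22, 19).
Twice the signed area of △P_1P_2P_3 is (506)(19) − (437)(22) = 0.
The triangle is degenerate (zero area), so the points are collinear.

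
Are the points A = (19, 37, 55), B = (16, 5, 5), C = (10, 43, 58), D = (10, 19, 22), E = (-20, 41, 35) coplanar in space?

Yes

The plane through A, B, C has normal n = AB × AC = (204, 459, -306) and equation n·P = 4029.
Checking the remaining points: n·D = 4029, n·E = 4029.
All equal 4029, so all 5 points lie in one plane.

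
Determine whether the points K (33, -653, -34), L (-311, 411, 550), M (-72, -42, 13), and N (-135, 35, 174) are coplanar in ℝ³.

Yes

With K as base: KL = (-344, 1064, 584), KM = (-105, 611, 47), KN = (-168, 688, 208).
KM × KN = (94752, 13944, 30408).
KL · (KM × KN) = 0.
The scalar triple product vanishes, so the four points are coplanar.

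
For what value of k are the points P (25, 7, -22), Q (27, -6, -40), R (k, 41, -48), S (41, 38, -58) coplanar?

Normal to plane PQS: n = (1026, -216, 270); plane equation n·X = 18198.
Requiring n·R = 18198: (1026)k + (-21816) = 18198.
So k = 39.

39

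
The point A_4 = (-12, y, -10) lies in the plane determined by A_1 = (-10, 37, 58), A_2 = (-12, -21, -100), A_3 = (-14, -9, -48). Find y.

9

Coplanarity requires A_1A_2 · (A_1A_3 × A_1A_4) = 0.
A_1A_2 = (-2, -58, -158), A_1A_3 = (-4, -46, -106); the triple product is linear in y with coefficient 420 and constant term -3780.
Setting it to zero: y = 9.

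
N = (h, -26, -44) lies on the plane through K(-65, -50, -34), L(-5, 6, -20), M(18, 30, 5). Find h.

A normal to the plane is n = KL × KM = (1064, -1178, 152).
N lies in the plane iff n · KN = 0.
This gives (1064)h + (39368) = 0, so h = -37.

-37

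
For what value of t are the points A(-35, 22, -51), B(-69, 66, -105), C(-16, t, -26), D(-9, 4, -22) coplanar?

Normal to plane ABD: n = (304, -418, -532); plane equation n·P = 7296.
Requiring n·C = 7296: (-418)t + (8968) = 7296.
So t = 4.

4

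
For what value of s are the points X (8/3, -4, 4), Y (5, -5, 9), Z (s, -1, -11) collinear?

-13/3

Collinearity requires XY × XZ = 0; each component is linear in s.
The y-component gives (5)s + (65/3) = 0, so s = -13/3.
The remaining components then also vanish.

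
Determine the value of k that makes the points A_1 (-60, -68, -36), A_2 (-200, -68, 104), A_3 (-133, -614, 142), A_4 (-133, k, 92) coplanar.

-354

The points are coplanar iff A_1A_2 · (A_1A_3 × A_1A_4) = 0.
Expanding, this is linear in k: (14700)k + (5203800) = 0.
So k = -354.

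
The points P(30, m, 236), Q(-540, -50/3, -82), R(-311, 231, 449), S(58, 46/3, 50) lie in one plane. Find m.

108

Coplanarity ⇔ det[PQ; PR; PS] = 0.
Expanding, this is linear in m: (-287310)m + (31029480) = 0.
So m = 108.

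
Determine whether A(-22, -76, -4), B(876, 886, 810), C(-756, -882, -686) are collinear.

No

AB = (898, 962, 814), AC = (-734, -806, -682).
AB × AC = (0, 14960, -17680).
The cross product is nonzero, so the points do not lie on one line.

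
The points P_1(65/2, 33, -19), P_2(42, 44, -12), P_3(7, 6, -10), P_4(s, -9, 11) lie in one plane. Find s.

The points are coplanar iff P_1P_2 · (P_1P_3 × P_1P_4) = 0.
Expanding, this is linear in s: (288)s + (2448) = 0.
So s = -17/2.

-17/2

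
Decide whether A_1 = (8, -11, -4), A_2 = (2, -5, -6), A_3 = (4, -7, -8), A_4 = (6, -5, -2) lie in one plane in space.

No

The four points are coplanar iff the 3×3 determinant with rows A_1A_2, A_1A_3, A_1A_4 is zero.
Rows: (-6, 6, -2), (-4, 4, -4), (-2, 6, 2).
Expanding along the first row: (-6)(32) − (6)(-16) + (-2)(-16) = -64.
Nonzero ⇒ not coplanar.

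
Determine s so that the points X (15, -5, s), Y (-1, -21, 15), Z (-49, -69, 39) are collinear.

Collinearity requires XY × XZ = 0; each component is linear in s.
The x-component gives (-48)s + (336) = 0, so s = 7.
The remaining components then also vanish.

7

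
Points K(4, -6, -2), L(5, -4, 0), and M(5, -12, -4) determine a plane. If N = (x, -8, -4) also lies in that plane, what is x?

Coplanarity requires KL · (KM × KN) = 0.
KL = (1, 2, 2), KM = (1, -6, -2); the triple product is linear in x with coefficient 8 and constant term -24.
Setting it to zero: x = 3.

3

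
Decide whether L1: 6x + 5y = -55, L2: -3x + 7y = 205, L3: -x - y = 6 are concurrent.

No

Intersecting L1 and L2: solving the 2×2 system gives (x, y) = (-470/19, 355/19).
Substitute into L3: (-1)(-470/19) + (-1)(355/19) = 115/19.
But L3 requires 6 ≠ 115/19, so the three lines have no common point.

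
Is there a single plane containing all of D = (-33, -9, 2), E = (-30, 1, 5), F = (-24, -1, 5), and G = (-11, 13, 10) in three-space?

A normal to the plane through D, E, F is n = DE × DF = (6, 18, -66).
The plane has equation n·P = -492. For G: n·G = -492.
Equal, so G lies in the plane and all four are coplanar.

Yes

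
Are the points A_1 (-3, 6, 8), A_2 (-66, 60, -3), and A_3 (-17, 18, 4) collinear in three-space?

A_1A_2 = (-63, 54, -11), A_1A_3 = (-14, 12, -4).
A_1A_2 × A_1A_3 = (-84, -98, 0).
The cross product is nonzero, so the points do not lie on one line.

No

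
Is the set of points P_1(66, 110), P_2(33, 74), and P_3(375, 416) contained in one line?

No

P_1P_2 = (-33, -36), P_1P_3 = (309, 306).
det[P_1P_2; P_1P_3] = (-33)(306) − (-36)(309) = 1026.
The determinant is nonzero, so they are not collinear.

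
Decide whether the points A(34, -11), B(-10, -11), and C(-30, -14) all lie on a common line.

No

AB = (-44, 0), AC = (-64, -3).
det[AB; AC] = (-44)(-3) − (0)(-64) = 132.
The determinant is nonzero, so they are not collinear.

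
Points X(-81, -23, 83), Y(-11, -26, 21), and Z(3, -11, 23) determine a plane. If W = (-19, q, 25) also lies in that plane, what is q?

-29

A normal to the plane is n = XY × XZ = (924, -1008, 1092).
W lies in the plane iff n · XW = 0.
This gives (-1008)q + (-29232) = 0, so q = -29.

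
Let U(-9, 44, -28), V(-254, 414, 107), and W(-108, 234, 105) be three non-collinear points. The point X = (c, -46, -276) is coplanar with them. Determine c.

Coplanarity requires UV · (UW × UX) = 0.
UV = (-245, 370, 135), UW = (-99, 190, 133); the triple product is linear in c with coefficient 23560 and constant term 942400.
Setting it to zero: c = -40.

-40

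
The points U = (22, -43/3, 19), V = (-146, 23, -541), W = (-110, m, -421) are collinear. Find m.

15

Collinearity requires UV × UW = 0; each component is linear in m.
The x-component gives (560)m + (-8400) = 0, so m = 15.
The remaining components then also vanish.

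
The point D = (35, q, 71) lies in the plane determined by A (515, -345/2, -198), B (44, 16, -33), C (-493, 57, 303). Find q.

-99

A normal to the plane is n = AB × AC = (56571, 69651, 163827/2).
D lies in the plane iff n · AD = 0.
This gives (69651)q + (6895449) = 0, so q = -99.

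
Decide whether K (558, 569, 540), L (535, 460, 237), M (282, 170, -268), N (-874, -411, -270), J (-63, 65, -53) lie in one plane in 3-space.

No

The plane through K, L, M has normal n = KL × KM = (-32825, 65044, -20907) and equation n·P = 7403906.
Checking the remaining points: n·N = 7600856, n·J = 7403906.
Since n·N = 7600856 ≠ 7403906, N is off the plane and the points are not all coplanar.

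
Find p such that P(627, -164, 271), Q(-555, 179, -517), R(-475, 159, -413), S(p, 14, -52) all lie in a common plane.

Normal to plane PQR: n = (19912, 59888, -3800); plane equation n·X = 1633392.
Requiring n·S = 1633392: (19912)p + (1036032) = 1633392.
So p = 30.

30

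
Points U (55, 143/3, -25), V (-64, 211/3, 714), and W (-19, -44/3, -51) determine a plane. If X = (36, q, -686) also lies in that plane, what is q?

-214/3

A normal to the plane is n = UV × UW = (45475, -57780, 9095).
X lies in the plane iff n · UX = 0.
This gives (-57780)q + (-4121640) = 0, so q = -214/3.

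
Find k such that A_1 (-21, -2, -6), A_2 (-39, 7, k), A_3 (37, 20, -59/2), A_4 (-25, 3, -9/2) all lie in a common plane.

1

Coplanarity ⇔ det[A_1A_2; A_1A_3; A_1A_4] = 0.
Expanding, this is linear in k: (378)k + (-378) = 0.
So k = 1.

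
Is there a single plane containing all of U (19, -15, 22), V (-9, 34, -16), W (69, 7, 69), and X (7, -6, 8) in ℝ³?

The four points are coplanar iff the 3×3 determinant with rows UV, UW, UX is zero.
Rows: (-28, 49, -38), (50, 22, 47), (-12, 9, -14).
Expanding along the first row: (-28)(-731) − (49)(-136) + (-38)(714) = 0.
Zero determinant ⇒ coplanar.

Yes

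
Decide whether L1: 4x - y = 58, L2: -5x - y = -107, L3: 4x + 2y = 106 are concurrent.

No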